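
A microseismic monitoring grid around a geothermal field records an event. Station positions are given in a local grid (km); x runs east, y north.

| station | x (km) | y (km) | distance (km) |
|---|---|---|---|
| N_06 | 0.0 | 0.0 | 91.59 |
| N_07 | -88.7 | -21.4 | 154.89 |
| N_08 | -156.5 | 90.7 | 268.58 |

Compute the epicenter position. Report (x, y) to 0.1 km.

x ≈ 58.1 km, y ≈ -70.8 km

Circle about each station: x² + y² = 91.59²; (x + 88.7)² + (y + 21.4)² = 154.89²; (x + 156.5)² + (y − 90.7)² = 268.58².
Subtracting the N_06 equation from the N_07 and N_08 equations removes the quadratic terms:
-177.4 x − 42.8 y = -7276.53
-313.0 x + 181.4 y = -31027.75
Solving the 2×2 system: x ≈ 58.1, y ≈ -70.8 km.
Check against N_06 (with the unrounded x, y): √(x²+y²) = 91.59 ≈ 91.59 km. ✓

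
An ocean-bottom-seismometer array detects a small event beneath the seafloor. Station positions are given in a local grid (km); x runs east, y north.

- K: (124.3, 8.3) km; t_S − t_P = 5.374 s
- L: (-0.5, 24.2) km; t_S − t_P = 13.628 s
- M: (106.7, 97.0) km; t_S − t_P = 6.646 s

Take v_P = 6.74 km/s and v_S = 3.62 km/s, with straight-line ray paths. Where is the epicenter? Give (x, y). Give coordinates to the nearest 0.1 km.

104.0 km east, 45.1 km north

Distance from S−P lag: d = Δt · v_P v_S / (v_P − v_S) = Δt · (6.74·3.62)/(6.74−3.62) ≈ 7.8201·Δt.
So d_K = 42.03, d_L = 106.57, d_M = 51.97 km.
Circle about each station: (x − 124.3)² + (y − 8.3)² = 42.03²; (x + 0.5)² + (y − 24.2)² = 106.57²; (x − 106.7)² + (y − 97.0)² = 51.97².
Subtracting the K equation from the L and M equations removes the quadratic terms:
-249.6 x + 31.8 y = -24524.13
-35.2 x + 177.4 y = 4340.15
Solving the 2×2 system: x ≈ 104.0, y ≈ 45.1 km.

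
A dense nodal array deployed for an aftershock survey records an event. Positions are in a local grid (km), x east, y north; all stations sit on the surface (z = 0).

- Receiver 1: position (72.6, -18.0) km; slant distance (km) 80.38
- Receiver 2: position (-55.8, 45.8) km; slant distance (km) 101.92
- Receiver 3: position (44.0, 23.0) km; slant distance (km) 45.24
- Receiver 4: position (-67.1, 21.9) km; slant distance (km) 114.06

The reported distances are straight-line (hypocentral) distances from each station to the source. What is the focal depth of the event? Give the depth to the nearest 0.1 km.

z ≈ 40.6 km

Each station gives a sphere (x−x_i)² + (y−y_i)² + z² = d_i² (stations at z=0).
Subtracting the Receiver 1 sphere from Receiver 2 and Receiver 3: z² cancels, leaving linear equations in x and y:
-256.8 x + 127.6 y = -4310.22
-57.2 x + 82.0 y = 1284.53
Solving: x ≈ 37.601, y ≈ 41.894 km (keep extra digits for the depth step; rounded: 37.6, 41.9).
Then from the Receiver 1 sphere: z² = 80.38² − (x − 72.6)² − (y + 18.0)² with x = 37.601, y = 41.894, so z ≈ 40.604 ≈ 40.6 km.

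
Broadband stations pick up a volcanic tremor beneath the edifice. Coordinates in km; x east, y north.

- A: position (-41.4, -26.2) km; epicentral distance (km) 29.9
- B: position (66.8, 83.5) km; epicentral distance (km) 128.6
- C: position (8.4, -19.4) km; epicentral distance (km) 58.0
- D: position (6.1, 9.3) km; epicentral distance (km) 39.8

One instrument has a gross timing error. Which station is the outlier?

Solve using three stations at a time. Using A, B, D (subtract circle equations pairwise → linear system) gives (x, y) ≈ (-33.1, 2.6).
Distances from that point to each station vs reported:
  A: calculated 29.9 vs reported 29.9 → residual 0.0 km
  B: calculated 128.6 vs reported 128.6 → residual 0.0 km
  C: calculated 47.0 vs reported 58.0 → residual 11.0 km
  D: calculated 39.8 vs reported 39.8 → residual 0.0 km
A, B, D are mutually consistent (residuals ≈ 0); C is off by 11.0 km.

C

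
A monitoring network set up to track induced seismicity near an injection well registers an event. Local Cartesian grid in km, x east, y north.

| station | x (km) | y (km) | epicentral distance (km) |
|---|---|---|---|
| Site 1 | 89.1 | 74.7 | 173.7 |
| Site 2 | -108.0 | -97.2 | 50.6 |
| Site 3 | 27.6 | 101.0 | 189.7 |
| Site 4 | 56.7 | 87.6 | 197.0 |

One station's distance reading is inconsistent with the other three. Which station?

Site 1

Solve using three stations at a time. Using Site 2, Site 3, Site 4 (subtract circle equations pairwise → linear system) gives (x, y) ≈ (-76.3, -57.7).
Distances from that point to each station vs reported:
  Site 1: calculated 211.9 vs reported 173.7 → residual 38.2 km
  Site 2: calculated 50.6 vs reported 50.6 → residual 0.0 km
  Site 3: calculated 189.7 vs reported 189.7 → residual 0.0 km
  Site 4: calculated 197.0 vs reported 197.0 → residual 0.0 km
Site 2, Site 3, Site 4 are mutually consistent (residuals ≈ 0); Site 1 is off by 38.2 km.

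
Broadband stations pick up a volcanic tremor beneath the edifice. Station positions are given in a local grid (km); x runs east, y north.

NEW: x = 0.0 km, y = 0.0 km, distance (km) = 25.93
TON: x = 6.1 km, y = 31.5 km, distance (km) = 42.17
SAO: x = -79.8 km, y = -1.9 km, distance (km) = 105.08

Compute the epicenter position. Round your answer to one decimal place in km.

Circle about each station: x² + y² = 25.93²; (x − 6.1)² + (y − 31.5)² = 42.17²; (x + 79.8)² + (y + 1.9)² = 105.08².
Subtracting the NEW equation from the TON and SAO equations removes the quadratic terms:
12.2 x + 63.0 y = -76.48
-159.6 x − 3.8 y = -3997.79
Solving the 2×2 system: x ≈ 25.2, y ≈ -6.1 km.
Check against NEW (with the unrounded x, y): √(x²+y²) = 25.92 ≈ 25.93 km. ✓

25.2 km east, -6.1 km north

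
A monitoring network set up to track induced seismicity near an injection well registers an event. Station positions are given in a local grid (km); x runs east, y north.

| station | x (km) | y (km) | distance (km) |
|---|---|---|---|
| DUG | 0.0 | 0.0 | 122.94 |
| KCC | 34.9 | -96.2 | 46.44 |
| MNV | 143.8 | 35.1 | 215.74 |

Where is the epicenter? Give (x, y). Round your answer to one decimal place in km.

Circle about each station: x² + y² = 122.94²; (x − 34.9)² + (y + 96.2)² = 46.44²; (x − 143.8)² + (y − 35.1)² = 215.74².
Subtracting the DUG equation from the KCC and MNV equations removes the quadratic terms:
69.8 x − 192.4 y = 23430.02
287.6 x + 70.2 y = -9519.05
Solving the 2×2 system: x ≈ -3.1, y ≈ -122.9 km.

x ≈ -3.1 km, y ≈ -122.9 km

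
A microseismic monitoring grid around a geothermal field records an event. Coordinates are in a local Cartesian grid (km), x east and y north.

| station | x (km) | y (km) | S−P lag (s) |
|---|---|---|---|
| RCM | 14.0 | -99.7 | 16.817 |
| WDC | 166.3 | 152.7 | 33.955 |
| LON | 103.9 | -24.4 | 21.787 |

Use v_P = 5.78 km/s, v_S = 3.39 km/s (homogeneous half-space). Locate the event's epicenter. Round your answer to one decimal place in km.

x ≈ -71.7 km, y ≈ 8.3 km

Distance from S−P lag: d = Δt · v_P v_S / (v_P − v_S) = Δt · (5.78·3.39)/(5.78−3.39) ≈ 8.1984·Δt.
So d_RCM = 137.87, d_WDC = 278.38, d_LON = 178.62 km.
Circle about each station: (x − 14.0)² + (y + 99.7)² = 137.87²; (x − 166.3)² + (y − 152.7)² = 278.38²; (x − 103.9)² + (y + 24.4)² = 178.62².
Subtracting the RCM equation from the WDC and LON equations removes the quadratic terms:
304.6 x + 504.8 y = -17650.40
179.8 x + 150.6 y = -11642.49
Solving the 2×2 system: x ≈ -71.7, y ≈ 8.3 km.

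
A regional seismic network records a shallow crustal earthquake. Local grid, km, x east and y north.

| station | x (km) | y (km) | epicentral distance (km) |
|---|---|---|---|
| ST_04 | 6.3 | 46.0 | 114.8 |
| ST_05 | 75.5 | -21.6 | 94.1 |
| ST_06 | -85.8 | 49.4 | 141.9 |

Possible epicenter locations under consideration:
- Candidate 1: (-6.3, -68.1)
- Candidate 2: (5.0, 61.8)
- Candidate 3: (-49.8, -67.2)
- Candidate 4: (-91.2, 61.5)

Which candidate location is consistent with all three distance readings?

For each candidate, compare |candidate − station| to the reported distance:
Candidate 1: residuals ST_04 0.0, ST_05 0.0, ST_06 0.0 → max 0.0 km
Candidate 2: residuals ST_04 98.9, ST_05 15.1, ST_06 50.3 → max 98.9 km
Candidate 3: residuals ST_04 11.5, ST_05 39.2, ST_06 19.9 → max 39.2 km
Candidate 4: residuals ST_04 16.1, ST_05 92.2, ST_06 128.6 → max 128.6 km
Only Candidate 1 has all residuals ≈ 0.

Candidate 1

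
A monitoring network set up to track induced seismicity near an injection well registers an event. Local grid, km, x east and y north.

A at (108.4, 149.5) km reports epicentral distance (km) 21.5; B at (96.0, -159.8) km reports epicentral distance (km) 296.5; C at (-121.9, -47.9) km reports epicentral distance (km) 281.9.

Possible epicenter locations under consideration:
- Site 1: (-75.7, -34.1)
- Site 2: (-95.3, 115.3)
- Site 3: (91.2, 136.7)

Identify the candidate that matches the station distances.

For each candidate, compare |candidate − station| to the reported distance:
Site 1: residuals A 238.5, B 83.7, C 233.7 → max 238.5 km
Site 2: residuals A 185.1, B 38.6, C 116.5 → max 185.1 km
Site 3: residuals A 0.1, B 0.0, C 0.0 → max 0.1 km
Only Site 3 has all residuals ≈ 0.

Site 3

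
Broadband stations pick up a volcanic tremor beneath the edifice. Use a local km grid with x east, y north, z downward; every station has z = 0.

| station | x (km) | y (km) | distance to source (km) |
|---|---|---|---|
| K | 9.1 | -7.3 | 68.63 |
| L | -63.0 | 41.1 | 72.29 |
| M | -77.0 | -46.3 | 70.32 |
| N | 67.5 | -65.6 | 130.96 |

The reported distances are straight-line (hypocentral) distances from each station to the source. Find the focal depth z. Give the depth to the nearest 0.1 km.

depth ≈ 47.2 km

Each station gives a sphere (x−x_i)² + (y−y_i)² + z² = d_i² (stations at z=0).
Subtracting the K sphere from L and M: z² cancels, leaving linear equations in x and y:
-144.2 x + 96.8 y = 5006.34
-172.2 x − 78.0 y = 7701.76
Solving: x ≈ -40.694, y ≈ -8.902 km (keep extra digits for the depth step; rounded: -40.7, -8.9).
Then from the K sphere: z² = 68.63² − (x − 9.1)² − (y + 7.3)² with x = -40.694, y = -8.902, so z ≈ 47.202 ≈ 47.2 km.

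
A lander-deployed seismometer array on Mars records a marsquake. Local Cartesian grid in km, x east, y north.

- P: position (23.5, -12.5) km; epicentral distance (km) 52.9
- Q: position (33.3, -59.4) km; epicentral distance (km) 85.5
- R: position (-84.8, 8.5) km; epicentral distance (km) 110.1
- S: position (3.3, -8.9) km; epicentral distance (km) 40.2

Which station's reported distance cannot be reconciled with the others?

P

Solve using three stations at a time. Using Q, R, S (subtract circle equations pairwise → linear system) gives (x, y) ≈ (24.0, 25.6).
Distances from that point to each station vs reported:
  P: calculated 38.1 vs reported 52.9 → residual 14.8 km
  Q: calculated 85.5 vs reported 85.5 → residual 0.0 km
  R: calculated 110.1 vs reported 110.1 → residual 0.0 km
  S: calculated 40.2 vs reported 40.2 → residual 0.0 km
Q, R, S are mutually consistent (residuals ≈ 0); P is off by 14.8 km.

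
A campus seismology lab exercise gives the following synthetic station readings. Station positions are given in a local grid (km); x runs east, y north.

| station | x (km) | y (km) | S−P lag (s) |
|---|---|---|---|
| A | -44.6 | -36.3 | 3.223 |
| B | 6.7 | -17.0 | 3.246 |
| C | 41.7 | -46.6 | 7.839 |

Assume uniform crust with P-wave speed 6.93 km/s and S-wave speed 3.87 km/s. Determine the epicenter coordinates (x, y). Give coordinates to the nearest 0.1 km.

Distance from S−P lag: d = Δt · v_P v_S / (v_P − v_S) = Δt · (6.93·3.87)/(6.93−3.87) ≈ 8.7644·Δt.
So d_A = 28.25, d_B = 28.45, d_C = 68.70 km.
Circle about each station: (x + 44.6)² + (y + 36.3)² = 28.25²; (x − 6.7)² + (y + 17.0)² = 28.45²; (x − 41.7)² + (y + 46.6)² = 68.70².
Subtracting the A equation from the B and C equations removes the quadratic terms:
102.6 x + 38.6 y = -2984.30
172.6 x − 20.6 y = -3318.03
Solving the 2×2 system: x ≈ -21.6, y ≈ -19.9 km.

x ≈ -21.6 km, y ≈ -19.9 km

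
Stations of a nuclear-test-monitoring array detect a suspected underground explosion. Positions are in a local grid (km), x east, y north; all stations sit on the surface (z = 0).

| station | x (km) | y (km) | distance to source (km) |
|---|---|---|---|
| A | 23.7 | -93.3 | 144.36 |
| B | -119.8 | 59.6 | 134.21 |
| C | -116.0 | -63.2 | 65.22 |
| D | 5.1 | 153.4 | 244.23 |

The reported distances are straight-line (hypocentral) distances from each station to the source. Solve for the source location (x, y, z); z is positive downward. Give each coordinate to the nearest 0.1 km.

Each station gives a sphere (x−x_i)² + (y−y_i)² + z² = d_i² (stations at z=0).
Subtracting the A sphere from B and C: z² cancels, leaving linear equations in x and y:
-287.0 x + 305.8 y = 11465.11
-279.4 x + 60.2 y = 24769.82
Solving: x ≈ -100.999, y ≈ -57.298 km (keep extra digits for the depth step; rounded: -101.0, -57.3).
Then from the A sphere: z² = 144.36² − (x − 23.7)² − (y + 93.3)² with x = -100.999, y = -57.298, so z ≈ 63.197 ≈ 63.2 km.
Check against D (with the unrounded solution): distance 244.22 ≈ 244.23 km. ✓

x ≈ -101.0 km, y ≈ -57.3 km, depth ≈ 63.2 km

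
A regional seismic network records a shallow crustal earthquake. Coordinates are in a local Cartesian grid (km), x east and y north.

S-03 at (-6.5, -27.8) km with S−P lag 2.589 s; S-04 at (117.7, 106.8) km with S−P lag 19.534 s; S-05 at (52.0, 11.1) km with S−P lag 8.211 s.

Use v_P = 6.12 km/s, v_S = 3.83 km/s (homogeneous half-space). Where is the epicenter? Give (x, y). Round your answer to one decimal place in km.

-1.4 km east, -53.8 km north

Distance from S−P lag: d = Δt · v_P v_S / (v_P − v_S) = Δt · (6.12·3.83)/(6.12−3.83) ≈ 10.2356·Δt.
So d_S-03 = 26.50, d_S-04 = 199.94, d_S-05 = 84.04 km.
Circle about each station: (x + 6.5)² + (y + 27.8)² = 26.50²; (x − 117.7)² + (y − 106.8)² = 199.94²; (x − 52.0)² + (y − 11.1)² = 84.04².
Subtracting pairs of circle equations eliminates x²+y² and gives linear equations (the radical axes):
248.4 x + 269.2 y = -14829.31
117.0 x + 77.8 y = -4348.35
Solving the 2×2 system: x ≈ -1.4, y ≈ -53.8 km.
Check against S-03 (with the unrounded x, y): √((x + 6.5)²+(y + 27.8)²) = 26.51 ≈ 26.50 km. ✓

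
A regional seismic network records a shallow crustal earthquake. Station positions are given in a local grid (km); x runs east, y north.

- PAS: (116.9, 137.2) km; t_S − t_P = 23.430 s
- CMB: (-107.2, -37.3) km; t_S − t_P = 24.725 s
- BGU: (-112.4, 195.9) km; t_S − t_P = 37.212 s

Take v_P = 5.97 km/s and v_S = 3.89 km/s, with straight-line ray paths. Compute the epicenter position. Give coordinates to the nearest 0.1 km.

x ≈ 155.7 km, y ≈ -121.5 km

Distance from S−P lag: d = Δt · v_P v_S / (v_P − v_S) = Δt · (5.97·3.89)/(5.97−3.89) ≈ 11.1650·Δt.
So d_PAS = 261.60, d_CMB = 276.06, d_BGU = 415.47 km.
Circle about each station: (x − 116.9)² + (y − 137.2)² = 261.60²; (x + 107.2)² + (y + 37.3)² = 276.06²; (x + 112.4)² + (y − 195.9)² = 415.47².
Subtracting pairs of circle equations eliminates x²+y² and gives linear equations (the radical axes):
-448.2 x − 349.0 y = -27380.88
-458.6 x + 117.4 y = -85659.64
Solving the 2×2 system: x ≈ 155.7, y ≈ -121.5 km.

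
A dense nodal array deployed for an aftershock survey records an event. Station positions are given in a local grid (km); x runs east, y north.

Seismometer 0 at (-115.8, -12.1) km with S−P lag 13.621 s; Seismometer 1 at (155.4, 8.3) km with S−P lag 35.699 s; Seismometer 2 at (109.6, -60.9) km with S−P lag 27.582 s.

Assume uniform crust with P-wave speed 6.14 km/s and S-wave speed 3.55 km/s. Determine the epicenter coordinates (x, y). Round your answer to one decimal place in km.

-113.0 km east, -126.7 km north

Distance from S−P lag: d = Δt · v_P v_S / (v_P − v_S) = Δt · (6.14·3.55)/(6.14−3.55) ≈ 8.4158·Δt.
So d_Seismometer 0 = 114.63, d_Seismometer 1 = 300.44, d_Seismometer 2 = 232.13 km.
Circle about each station: (x + 115.8)² + (y + 12.1)² = 114.63²; (x − 155.4)² + (y − 8.3)² = 300.44²; (x − 109.6)² + (y + 60.9)² = 232.13².
Subtracting pairs of circle equations eliminates x²+y² and gives linear equations (the radical axes):
542.4 x + 40.8 y = -66462.16
450.8 x − 97.6 y = -38579.38
Solving the 2×2 system: x ≈ -113.0, y ≈ -126.7 km.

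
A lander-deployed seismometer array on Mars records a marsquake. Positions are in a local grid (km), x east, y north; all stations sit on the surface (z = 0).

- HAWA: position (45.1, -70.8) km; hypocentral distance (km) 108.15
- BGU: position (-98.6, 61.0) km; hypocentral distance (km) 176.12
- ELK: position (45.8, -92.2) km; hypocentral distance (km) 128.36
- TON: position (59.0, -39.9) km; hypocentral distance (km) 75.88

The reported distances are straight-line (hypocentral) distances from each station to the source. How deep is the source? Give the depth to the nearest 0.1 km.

Each station gives a sphere (x−x_i)² + (y−y_i)² + z² = d_i² (stations at z=0).
Subtracting the HAWA sphere from BGU and ELK: z² cancels, leaving linear equations in x and y:
-287.4 x + 263.6 y = -12925.52
1.4 x − 42.8 y = -1228.04
Solving: x ≈ 73.495, y ≈ 31.097 km (keep extra digits for the depth step; rounded: 73.5, 31.1).
Then from the HAWA sphere: z² = 108.15² − (x − 45.1)² − (y + 70.8)² with x = 73.495, y = 31.097, so z ≈ 22.520 ≈ 22.5 km.

z ≈ 22.5 km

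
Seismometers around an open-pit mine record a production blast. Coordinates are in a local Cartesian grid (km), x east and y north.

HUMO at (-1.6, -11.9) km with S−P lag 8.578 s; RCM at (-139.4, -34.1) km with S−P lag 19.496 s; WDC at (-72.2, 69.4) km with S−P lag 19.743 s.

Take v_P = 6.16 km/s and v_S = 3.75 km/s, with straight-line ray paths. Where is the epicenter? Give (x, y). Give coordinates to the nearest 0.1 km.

(41.2, -82.1)

Distance from S−P lag: d = Δt · v_P v_S / (v_P − v_S) = Δt · (6.16·3.75)/(6.16−3.75) ≈ 9.5851·Δt.
So d_HUMO = 82.22, d_RCM = 186.87, d_WDC = 189.24 km.
Circle about each station: (x + 1.6)² + (y + 11.9)² = 82.22²; (x + 139.4)² + (y + 34.1)² = 186.87²; (x + 72.2)² + (y − 69.4)² = 189.24².
Subtracting the HUMO equation from the RCM and WDC equations removes the quadratic terms:
-275.6 x − 44.4 y = -7709.27
-141.2 x + 162.6 y = -19166.62
Solving the 2×2 system: x ≈ 41.2, y ≈ -82.1 km.
Check against HUMO (with the unrounded x, y): √((x + 1.6)²+(y + 11.9)²) = 82.22 ≈ 82.22 km. ✓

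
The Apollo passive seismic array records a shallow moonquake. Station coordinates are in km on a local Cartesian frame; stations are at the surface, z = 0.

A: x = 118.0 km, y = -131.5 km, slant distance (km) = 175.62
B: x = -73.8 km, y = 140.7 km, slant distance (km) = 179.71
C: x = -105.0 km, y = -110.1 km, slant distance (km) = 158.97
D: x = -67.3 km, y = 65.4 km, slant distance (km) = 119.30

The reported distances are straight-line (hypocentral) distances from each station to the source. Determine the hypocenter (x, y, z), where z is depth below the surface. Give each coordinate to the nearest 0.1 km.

(4.6, -10.4, 57.6)

Each station gives a sphere (x−x_i)² + (y−y_i)² + z² = d_i² (stations at z=0).
Subtracting the A sphere from B and C: z² cancels, leaving linear equations in x and y:
-383.6 x + 544.4 y = -7426.62
-446.0 x + 42.8 y = -2498.32
Solving: x ≈ 4.604, y ≈ -10.398 km (keep extra digits for the depth step; rounded: 4.6, -10.4).
Then from the A sphere: z² = 175.62² − (x − 118.0)² − (y + 131.5)² with x = 4.604, y = -10.398, so z ≈ 57.602 ≈ 57.6 km.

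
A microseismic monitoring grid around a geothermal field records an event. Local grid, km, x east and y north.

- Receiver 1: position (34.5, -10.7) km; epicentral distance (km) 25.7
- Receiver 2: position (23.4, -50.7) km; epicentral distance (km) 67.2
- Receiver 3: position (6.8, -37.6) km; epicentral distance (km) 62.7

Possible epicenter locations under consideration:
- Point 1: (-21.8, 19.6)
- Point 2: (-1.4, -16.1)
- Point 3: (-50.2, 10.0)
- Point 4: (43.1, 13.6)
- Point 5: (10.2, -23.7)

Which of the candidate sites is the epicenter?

Point 4

For each candidate, compare |candidate − station| to the reported distance:
Point 1: residuals Receiver 1 38.2, Receiver 2 16.4, Receiver 3 1.3 → max 38.2 km
Point 2: residuals Receiver 1 10.6, Receiver 2 24.6, Receiver 3 39.7 → max 39.7 km
Point 3: residuals Receiver 1 61.5, Receiver 2 28.2, Receiver 3 11.6 → max 61.5 km
Point 4: residuals Receiver 1 0.1, Receiver 2 0.1, Receiver 3 0.1 → max 0.1 km
Point 5: residuals Receiver 1 1.9, Receiver 2 37.1, Receiver 3 48.4 → max 48.4 km
Only Point 4 has all residuals ≈ 0.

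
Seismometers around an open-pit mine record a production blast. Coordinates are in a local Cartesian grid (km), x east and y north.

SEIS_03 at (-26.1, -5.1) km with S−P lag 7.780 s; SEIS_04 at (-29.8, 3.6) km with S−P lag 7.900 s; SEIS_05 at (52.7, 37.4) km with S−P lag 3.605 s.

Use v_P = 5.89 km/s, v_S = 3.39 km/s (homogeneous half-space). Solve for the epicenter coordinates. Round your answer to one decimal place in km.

Distance from S−P lag: d = Δt · v_P v_S / (v_P − v_S) = Δt · (5.89·3.39)/(5.89−3.39) ≈ 7.9868·Δt.
So d_SEIS_03 = 62.14, d_SEIS_04 = 63.10, d_SEIS_05 = 28.79 km.
Circle about each station: (x + 26.1)² + (y + 5.1)² = 62.14²; (x + 29.8)² + (y − 3.6)² = 63.10²; (x − 52.7)² + (y − 37.4)² = 28.79².
Subtracting pairs of circle equations eliminates x²+y² and gives linear equations (the radical axes):
-7.4 x + 17.4 y = 73.55
157.6 x + 85.0 y = 6501.35
Solving the 2×2 system: x ≈ 31.7, y ≈ 17.7 km.
Check against SEIS_03 (with the unrounded x, y): √((x + 26.1)²+(y + 5.1)²) = 62.14 ≈ 62.14 km. ✓

(31.7, 17.7)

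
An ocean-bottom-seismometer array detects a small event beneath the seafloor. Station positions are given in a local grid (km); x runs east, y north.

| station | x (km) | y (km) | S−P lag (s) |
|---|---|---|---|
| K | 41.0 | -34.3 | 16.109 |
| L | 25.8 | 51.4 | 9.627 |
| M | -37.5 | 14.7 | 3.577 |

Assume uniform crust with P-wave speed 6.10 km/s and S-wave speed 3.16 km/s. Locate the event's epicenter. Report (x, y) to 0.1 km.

x ≈ -35.9 km, y ≈ 38.1 km

Distance from S−P lag: d = Δt · v_P v_S / (v_P − v_S) = Δt · (6.10·3.16)/(6.10−3.16) ≈ 6.5565·Δt.
So d_K = 105.62, d_L = 63.12, d_M = 23.45 km.
Circle about each station: (x − 41.0)² + (y + 34.3)² = 105.62²; (x − 25.8)² + (y − 51.4)² = 63.12²; (x + 37.5)² + (y − 14.7)² = 23.45².
Subtracting the K equation from the L and M equations removes the quadratic terms:
-30.4 x + 171.4 y = 7621.56
-157.0 x + 98.0 y = 9370.53
Solving the 2×2 system: x ≈ -35.9, y ≈ 38.1 km.
Check against K (with the unrounded x, y): √((x − 41.0)²+(y + 34.3)²) = 105.62 ≈ 105.62 km. ✓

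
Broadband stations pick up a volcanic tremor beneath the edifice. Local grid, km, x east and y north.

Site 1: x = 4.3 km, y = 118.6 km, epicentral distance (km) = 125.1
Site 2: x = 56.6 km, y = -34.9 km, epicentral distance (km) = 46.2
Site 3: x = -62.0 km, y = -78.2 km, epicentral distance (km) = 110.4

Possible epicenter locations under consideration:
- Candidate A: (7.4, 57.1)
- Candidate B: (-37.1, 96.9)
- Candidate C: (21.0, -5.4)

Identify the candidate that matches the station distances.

For each candidate, compare |candidate − station| to the reported distance:
Candidate A: residuals Site 1 63.5, Site 2 58.1, Site 3 41.7 → max 63.5 km
Candidate B: residuals Site 1 78.4, Site 2 115.5, Site 3 66.5 → max 115.5 km
Candidate C: residuals Site 1 0.0, Site 2 0.0, Site 3 0.0 → max 0.0 km
Only Candidate C has all residuals ≈ 0.

Candidate C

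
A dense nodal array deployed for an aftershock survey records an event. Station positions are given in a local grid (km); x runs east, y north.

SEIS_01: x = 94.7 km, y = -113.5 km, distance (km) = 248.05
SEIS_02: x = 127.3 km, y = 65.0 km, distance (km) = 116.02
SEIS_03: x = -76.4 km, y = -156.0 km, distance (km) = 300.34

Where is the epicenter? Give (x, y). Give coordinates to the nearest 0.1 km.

Circle about each station: (x − 94.7)² + (y + 113.5)² = 248.05²; (x − 127.3)² + (y − 65.0)² = 116.02²; (x + 76.4)² + (y + 156.0)² = 300.34².
Subtracting the SEIS_01 equation from the SEIS_02 and SEIS_03 equations removes the quadratic terms:
65.2 x + 357.0 y = 46648.11
-342.2 x − 85.0 y = -20352.69
Solving the 2×2 system: x ≈ 28.3, y ≈ 125.5 km.

28.3 km east, 125.5 km north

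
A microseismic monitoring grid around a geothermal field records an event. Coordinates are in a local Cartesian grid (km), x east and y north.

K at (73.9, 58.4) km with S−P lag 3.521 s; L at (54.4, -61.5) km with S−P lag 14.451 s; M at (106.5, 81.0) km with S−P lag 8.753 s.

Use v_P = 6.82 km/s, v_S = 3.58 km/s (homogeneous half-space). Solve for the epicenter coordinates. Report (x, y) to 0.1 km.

49.8 km east, 47.3 km north

Distance from S−P lag: d = Δt · v_P v_S / (v_P − v_S) = Δt · (6.82·3.58)/(6.82−3.58) ≈ 7.5357·Δt.
So d_K = 26.53, d_L = 108.90, d_M = 65.96 km.
Circle about each station: (x − 73.9)² + (y − 58.4)² = 26.53²; (x − 54.4)² + (y + 61.5)² = 108.90²; (x − 106.5)² + (y − 81.0)² = 65.96².
Subtracting the K equation from the L and M equations removes the quadratic terms:
-39.0 x − 239.8 y = -13285.53
65.2 x + 45.2 y = 5384.60
Solving the 2×2 system: x ≈ 49.8, y ≈ 47.3 km.
Check against K (with the unrounded x, y): √((x − 73.9)²+(y − 58.4)²) = 26.54 ≈ 26.53 km. ✓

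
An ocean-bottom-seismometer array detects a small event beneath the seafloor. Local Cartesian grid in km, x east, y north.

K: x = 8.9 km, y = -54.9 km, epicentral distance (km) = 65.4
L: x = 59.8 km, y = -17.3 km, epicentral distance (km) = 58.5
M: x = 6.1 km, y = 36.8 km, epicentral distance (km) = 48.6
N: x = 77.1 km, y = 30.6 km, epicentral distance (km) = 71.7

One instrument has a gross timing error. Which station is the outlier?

Solve using three stations at a time. Using K, L, N (subtract circle equations pairwise → linear system) gives (x, y) ≈ (8.4, 10.4).
Distances from that point to each station vs reported:
  K: calculated 65.3 vs reported 65.4 → residual 0.1 km
  L: calculated 58.4 vs reported 58.5 → residual 0.1 km
  M: calculated 26.5 vs reported 48.6 → residual 22.1 km
  N: calculated 71.6 vs reported 71.7 → residual 0.1 km
K, L, N are mutually consistent (residuals ≈ 0); M is off by 22.1 km.

M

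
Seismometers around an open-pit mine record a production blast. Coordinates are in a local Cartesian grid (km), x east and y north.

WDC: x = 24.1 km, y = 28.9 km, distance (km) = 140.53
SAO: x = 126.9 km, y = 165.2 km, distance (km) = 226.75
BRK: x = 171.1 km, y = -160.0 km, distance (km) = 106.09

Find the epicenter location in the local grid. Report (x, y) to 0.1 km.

Circle about each station: (x − 24.1)² + (y − 28.9)² = 140.53²; (x − 126.9)² + (y − 165.2)² = 226.75²; (x − 171.1)² + (y + 160.0)² = 106.09².
Subtracting pairs of circle equations eliminates x²+y² and gives linear equations (the radical axes):
205.6 x + 272.6 y = 10311.75
294.0 x − 377.8 y = 61952.78
Solving the 2×2 system: x ≈ 131.7, y ≈ -61.5 km.
Check against WDC (with the unrounded x, y): √((x − 24.1)²+(y − 28.9)²) = 140.53 ≈ 140.53 km. ✓

131.7 km east, -61.5 km north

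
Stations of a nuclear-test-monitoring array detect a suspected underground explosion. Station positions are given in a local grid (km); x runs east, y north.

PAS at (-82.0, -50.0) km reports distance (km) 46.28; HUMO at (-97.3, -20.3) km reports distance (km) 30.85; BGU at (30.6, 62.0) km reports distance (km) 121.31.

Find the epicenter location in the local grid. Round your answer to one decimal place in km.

x ≈ -70.4 km, y ≈ -5.2 km

Circle about each station: (x + 82.0)² + (y + 50.0)² = 46.28²; (x + 97.3)² + (y + 20.3)² = 30.85²; (x − 30.6)² + (y − 62.0)² = 121.31².
Subtracting pairs of circle equations eliminates x²+y² and gives linear equations (the radical axes):
-30.6 x + 59.4 y = 1845.50
225.2 x + 224.0 y = -17017.92
Solving the 2×2 system: x ≈ -70.4, y ≈ -5.2 km.
Check against PAS (with the unrounded x, y): √((x + 82.0)²+(y + 50.0)²) = 46.28 ≈ 46.28 km. ✓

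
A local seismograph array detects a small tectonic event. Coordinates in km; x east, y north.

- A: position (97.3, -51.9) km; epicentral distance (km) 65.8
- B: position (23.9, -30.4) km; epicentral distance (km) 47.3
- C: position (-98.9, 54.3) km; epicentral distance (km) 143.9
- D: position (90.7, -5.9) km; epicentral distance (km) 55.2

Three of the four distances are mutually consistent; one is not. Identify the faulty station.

A

Solve using three stations at a time. Using B, C, D (subtract circle equations pairwise → linear system) gives (x, y) ≈ (39.3, 14.3).
Distances from that point to each station vs reported:
  A: calculated 88.0 vs reported 65.8 → residual 22.2 km
  B: calculated 47.3 vs reported 47.3 → residual 0.0 km
  C: calculated 143.9 vs reported 143.9 → residual 0.0 km
  D: calculated 55.2 vs reported 55.2 → residual 0.0 km
B, C, D are mutually consistent (residuals ≈ 0); A is off by 22.2 km.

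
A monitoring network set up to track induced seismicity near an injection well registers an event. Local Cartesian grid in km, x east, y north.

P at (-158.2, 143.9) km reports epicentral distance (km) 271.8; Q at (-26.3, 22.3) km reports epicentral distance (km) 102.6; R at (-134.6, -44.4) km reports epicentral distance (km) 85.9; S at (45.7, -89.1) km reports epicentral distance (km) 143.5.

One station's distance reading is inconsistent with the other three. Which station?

Q

Solve using three stations at a time. Using P, R, S (subtract circle equations pairwise → linear system) gives (x, y) ≈ (-94.4, -120.3).
Distances from that point to each station vs reported:
  P: calculated 271.8 vs reported 271.8 → residual 0.0 km
  Q: calculated 158.0 vs reported 102.6 → residual 55.4 km
  R: calculated 85.9 vs reported 85.9 → residual 0.0 km
  S: calculated 143.5 vs reported 143.5 → residual 0.0 km
P, R, S are mutually consistent (residuals ≈ 0); Q is off by 55.4 km.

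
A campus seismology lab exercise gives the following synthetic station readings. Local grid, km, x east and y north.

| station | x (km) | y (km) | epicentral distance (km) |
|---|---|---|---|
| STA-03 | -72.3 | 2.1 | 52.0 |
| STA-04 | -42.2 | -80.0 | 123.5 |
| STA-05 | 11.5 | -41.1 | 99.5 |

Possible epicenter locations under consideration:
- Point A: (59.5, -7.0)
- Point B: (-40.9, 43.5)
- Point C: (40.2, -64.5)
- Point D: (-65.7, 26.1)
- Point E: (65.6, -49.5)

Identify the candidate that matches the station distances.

For each candidate, compare |candidate − station| to the reported distance:
Point A: residuals STA-03 80.1, STA-04 1.7, STA-05 40.6 → max 80.1 km
Point B: residuals STA-03 0.0, STA-04 0.0, STA-05 0.0 → max 0.0 km
Point C: residuals STA-03 78.7, STA-04 39.7, STA-05 62.5 → max 78.7 km
Point D: residuals STA-03 27.1, STA-04 14.8, STA-05 2.9 → max 27.1 km
Point E: residuals STA-03 95.2, STA-04 11.5, STA-05 44.8 → max 95.2 km
Only Point B has all residuals ≈ 0.

Point B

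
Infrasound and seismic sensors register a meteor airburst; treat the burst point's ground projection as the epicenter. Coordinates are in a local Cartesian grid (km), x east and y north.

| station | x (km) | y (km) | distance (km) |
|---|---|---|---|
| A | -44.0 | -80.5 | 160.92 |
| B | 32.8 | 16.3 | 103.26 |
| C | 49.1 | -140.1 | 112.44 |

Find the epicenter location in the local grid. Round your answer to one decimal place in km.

Circle about each station: (x + 44.0)² + (y + 80.5)² = 160.92²; (x − 32.8)² + (y − 16.3)² = 103.26²; (x − 49.1)² + (y + 140.1)² = 112.44².
Subtracting the A equation from the B and C equations removes the quadratic terms:
153.6 x + 193.6 y = 8157.90
186.2 x − 119.2 y = 26875.06
Solving the 2×2 system: x ≈ 113.6, y ≈ -48.0 km.

(113.6, -48.0)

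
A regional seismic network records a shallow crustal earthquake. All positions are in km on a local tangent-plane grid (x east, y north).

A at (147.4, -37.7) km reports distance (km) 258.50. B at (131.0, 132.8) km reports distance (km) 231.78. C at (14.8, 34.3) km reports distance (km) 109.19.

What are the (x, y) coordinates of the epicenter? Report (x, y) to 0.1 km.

x ≈ -90.3 km, y ≈ 63.9 km

Circle about each station: (x − 147.4)² + (y + 37.7)² = 258.50²; (x − 131.0)² + (y − 132.8)² = 231.78²; (x − 14.8)² + (y − 34.3)² = 109.19².
Subtracting pairs of circle equations eliminates x²+y² and gives linear equations (the radical axes):
-32.8 x + 341.0 y = 24749.07
-265.2 x + 144.0 y = 33147.27
Solving the 2×2 system: x ≈ -90.3, y ≈ 63.9 km.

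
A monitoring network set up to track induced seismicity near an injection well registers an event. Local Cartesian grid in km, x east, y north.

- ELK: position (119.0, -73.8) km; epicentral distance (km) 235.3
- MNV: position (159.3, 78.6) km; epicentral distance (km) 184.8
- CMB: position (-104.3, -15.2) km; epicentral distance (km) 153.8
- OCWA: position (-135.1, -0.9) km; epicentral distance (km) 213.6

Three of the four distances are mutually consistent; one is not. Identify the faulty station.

OCWA

Solve using three stations at a time. Using ELK, MNV, CMB (subtract circle equations pairwise → linear system) gives (x, y) ≈ (-21.9, 114.6).
Distances from that point to each station vs reported:
  ELK: calculated 235.3 vs reported 235.3 → residual 0.0 km
  MNV: calculated 184.7 vs reported 184.8 → residual 0.1 km
  CMB: calculated 153.7 vs reported 153.8 → residual 0.1 km
  OCWA: calculated 161.7 vs reported 213.6 → residual 51.9 km
ELK, MNV, CMB are mutually consistent (residuals ≈ 0); OCWA is off by 51.9 km.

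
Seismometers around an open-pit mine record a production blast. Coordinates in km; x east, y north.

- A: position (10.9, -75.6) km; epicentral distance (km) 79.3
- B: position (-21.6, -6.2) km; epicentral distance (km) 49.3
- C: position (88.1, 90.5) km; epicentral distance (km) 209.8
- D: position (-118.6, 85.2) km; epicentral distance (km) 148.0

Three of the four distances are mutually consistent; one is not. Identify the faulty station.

B

Solve using three stations at a time. Using A, C, D (subtract circle equations pairwise → linear system) gives (x, y) ≈ (-65.1, -52.8).
Distances from that point to each station vs reported:
  A: calculated 79.4 vs reported 79.3 → residual 0.1 km
  B: calculated 63.8 vs reported 49.3 → residual 14.5 km
  C: calculated 209.8 vs reported 209.8 → residual 0.0 km
  D: calculated 148.0 vs reported 148.0 → residual 0.0 km
A, C, D are mutually consistent (residuals ≈ 0); B is off by 14.5 km.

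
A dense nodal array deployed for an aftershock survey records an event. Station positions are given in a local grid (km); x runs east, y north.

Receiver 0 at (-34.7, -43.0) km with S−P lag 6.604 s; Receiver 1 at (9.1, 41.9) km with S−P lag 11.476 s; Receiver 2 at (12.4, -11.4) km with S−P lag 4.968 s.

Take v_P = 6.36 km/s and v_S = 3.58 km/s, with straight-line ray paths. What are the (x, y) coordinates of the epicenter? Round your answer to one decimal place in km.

Distance from S−P lag: d = Δt · v_P v_S / (v_P − v_S) = Δt · (6.36·3.58)/(6.36−3.58) ≈ 8.1902·Δt.
So d_Receiver 0 = 54.09, d_Receiver 1 = 93.99, d_Receiver 2 = 40.69 km.
Circle about each station: (x + 34.7)² + (y + 43.0)² = 54.09²; (x − 9.1)² + (y − 41.9)² = 93.99²; (x − 12.4)² + (y + 11.4)² = 40.69².
Subtracting the Receiver 0 equation from the Receiver 1 and Receiver 2 equations removes the quadratic terms:
87.6 x + 169.8 y = -7123.06
94.2 x + 63.2 y = -1499.32
Solving the 2×2 system: x ≈ 18.7, y ≈ -51.6 km.

x ≈ 18.7 km, y ≈ -51.6 km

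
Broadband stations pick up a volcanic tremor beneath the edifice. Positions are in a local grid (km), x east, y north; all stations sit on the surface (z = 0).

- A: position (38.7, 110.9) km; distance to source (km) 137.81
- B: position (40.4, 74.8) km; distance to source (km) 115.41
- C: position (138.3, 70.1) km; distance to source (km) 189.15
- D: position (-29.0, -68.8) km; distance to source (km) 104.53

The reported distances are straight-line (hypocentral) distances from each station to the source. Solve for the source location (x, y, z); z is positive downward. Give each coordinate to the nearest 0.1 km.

Each station gives a sphere (x−x_i)² + (y−y_i)² + z² = d_i² (stations at z=0).
Subtracting the A sphere from B and C: z² cancels, leaving linear equations in x and y:
3.4 x − 72.2 y = -897.17
199.2 x − 81.6 y = -6541.73
Solving: x ≈ -28.296, y ≈ 11.094 km (keep extra digits for the depth step; rounded: -28.3, 11.1).
Then from the A sphere: z² = 137.81² − (x − 38.7)² − (y − 110.9)² with x = -28.296, y = 11.094, so z ≈ 67.394 ≈ 67.4 km.
Check against D (with the unrounded solution): distance 104.52 ≈ 104.53 km. ✓

(-28.3, 11.1, 67.4)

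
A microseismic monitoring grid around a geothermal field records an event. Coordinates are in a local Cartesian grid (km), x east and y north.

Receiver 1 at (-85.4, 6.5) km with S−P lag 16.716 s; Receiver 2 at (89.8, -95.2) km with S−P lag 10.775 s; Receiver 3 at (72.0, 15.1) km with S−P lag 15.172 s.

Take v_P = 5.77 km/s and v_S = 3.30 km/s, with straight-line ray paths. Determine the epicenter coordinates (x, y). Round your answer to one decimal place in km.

Distance from S−P lag: d = Δt · v_P v_S / (v_P − v_S) = Δt · (5.77·3.30)/(5.77−3.30) ≈ 7.7089·Δt.
So d_Receiver 1 = 128.86, d_Receiver 2 = 83.06, d_Receiver 3 = 116.96 km.
Circle about each station: (x + 85.4)² + (y − 6.5)² = 128.86²; (x − 89.8)² + (y + 95.2)² = 83.06²; (x − 72.0)² + (y − 15.1)² = 116.96².
Subtracting pairs of circle equations eliminates x²+y² and gives linear equations (the radical axes):
350.4 x − 203.4 y = 19497.61
314.8 x + 17.2 y = 1001.86
Solving the 2×2 system: x ≈ 7.7, y ≈ -82.6 km.
Check against Receiver 1 (with the unrounded x, y): √((x + 85.4)²+(y − 6.5)²) = 128.86 ≈ 128.86 km. ✓

x ≈ 7.7 km, y ≈ -82.6 km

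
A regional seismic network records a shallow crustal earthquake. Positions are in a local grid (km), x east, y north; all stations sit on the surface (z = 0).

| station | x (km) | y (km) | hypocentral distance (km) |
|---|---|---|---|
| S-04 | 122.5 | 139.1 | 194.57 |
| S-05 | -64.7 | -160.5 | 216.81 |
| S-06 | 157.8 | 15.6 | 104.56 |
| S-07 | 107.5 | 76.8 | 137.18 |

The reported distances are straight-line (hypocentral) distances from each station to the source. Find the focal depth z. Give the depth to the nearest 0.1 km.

Each station gives a sphere (x−x_i)² + (y−y_i)² + z² = d_i² (stations at z=0).
Subtracting the S-04 sphere from S-05 and S-06: z² cancels, leaving linear equations in x and y:
-374.4 x − 599.2 y = -13557.81
70.6 x − 247.0 y = 17713.83
Solving: x ≈ 103.598, y ≈ -42.105 km (keep extra digits for the depth step; rounded: 103.6, -42.1).
Then from the S-04 sphere: z² = 194.57² − (x − 122.5)² − (y − 139.1)² with x = 103.598, y = -42.105, so z ≈ 68.300 ≈ 68.3 km.

68.3 km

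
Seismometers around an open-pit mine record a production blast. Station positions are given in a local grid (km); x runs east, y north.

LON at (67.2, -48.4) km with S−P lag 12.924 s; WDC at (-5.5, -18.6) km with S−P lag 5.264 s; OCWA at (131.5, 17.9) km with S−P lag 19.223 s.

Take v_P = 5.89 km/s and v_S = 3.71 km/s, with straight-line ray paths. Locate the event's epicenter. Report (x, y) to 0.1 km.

Distance from S−P lag: d = Δt · v_P v_S / (v_P − v_S) = Δt · (5.89·3.71)/(5.89−3.71) ≈ 10.0238·Δt.
So d_LON = 129.55, d_WDC = 52.77, d_OCWA = 192.69 km.
Circle about each station: (x − 67.2)² + (y + 48.4)² = 129.55²; (x + 5.5)² + (y + 18.6)² = 52.77²; (x − 131.5)² + (y − 17.9)² = 192.69².
Subtracting pairs of circle equations eliminates x²+y² and gives linear equations (the radical axes):
-145.4 x + 59.6 y = 7516.34
128.6 x + 132.6 y = -9591.97
Solving the 2×2 system: x ≈ -58.2, y ≈ -15.9 km.

(-58.2, -15.9)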